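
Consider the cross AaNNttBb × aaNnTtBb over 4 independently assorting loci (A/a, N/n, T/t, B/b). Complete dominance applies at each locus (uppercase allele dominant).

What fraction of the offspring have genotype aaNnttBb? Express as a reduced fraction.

P(aaNnttBb) = 1/16

AaNNttBb gametes: ANtB×4, ANtb×4, aNtB×4, aNtb×4
aaNnTtBb gametes: aNTB×2, aNTb×2, aNtB×2, aNtb×2, anTB×2, anTb×2, antB×2, antb×2
AaNNttBb×aaNnTtBb grid (16·16=256): AaNNTtBB=8 AaNNTtBb=16 AaNNTtbb=8 AaNNttBB=8 AaNNttBb=16 AaNNttbb=8 AaNnTtBB=8 AaNnTtBb=16 AaNnTtbb=8 AaNnttBB=8 AaNnttBb=16 AaNnttbb=8 aaNNTtBB=8 aaNNTtBb=16 aaNNTtbb=8 aaNNttBB=8 aaNNttBb=16 aaNNttbb=8 aaNnTtBB=8 aaNnTtBb=16 aaNnTtbb=8 aaNnttBB=8 aaNnttBb=16 aaNnttbb=8
aaNnttBb hits 16/256; gcd=16; 16÷16/256÷16 = 1/16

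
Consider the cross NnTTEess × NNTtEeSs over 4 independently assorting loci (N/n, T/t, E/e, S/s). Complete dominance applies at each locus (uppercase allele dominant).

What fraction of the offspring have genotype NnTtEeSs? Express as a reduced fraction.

NnTTEess gametes: NTEs×4, NTes×4, nTEs×4, nTes×4
NNTtEeSs gametes: NTES×2, NTEs×2, NTeS×2, NTes×2, NtES×2, NtEs×2, NteS×2, Ntes×2
NnTTEess×NNTtEeSs grid (16·16=256): NNTTEESs=8 NNTTEEss=8 NNTTEeSs=16 NNTTEess=16 NNTTeeSs=8 NNTTeess=8 NNTtEESs=8 NNTtEEss=8 NNTtEeSs=16 NNTtEess=16 NNTteeSs=8 NNTteess=8 NnTTEESs=8 NnTTEEss=8 NnTTEeSs=16 NnTTEess=16 NnTTeeSs=8 NnTTeess=8 NnTtEESs=8 NnTtEEss=8 NnTtEeSs=16 NnTtEess=16 NnTteeSs=8 NnTteess=8
NnTtEeSs hits 16/256; gcd=16; 16÷16/256÷16 = 1/16

P(NnTtEeSs) = 1/16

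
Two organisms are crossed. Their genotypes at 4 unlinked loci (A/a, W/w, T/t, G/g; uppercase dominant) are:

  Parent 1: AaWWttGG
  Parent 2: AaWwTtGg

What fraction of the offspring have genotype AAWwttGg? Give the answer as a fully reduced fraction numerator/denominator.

AaWWttGG gametes: AWtG×8, aWtG×8
AaWwTtGg gametes: AWTG×1, AWTg×1, AWtG×1, AWtg×1, AwTG×1, AwTg×1, AwtG×1, Awtg×1, aWTG×1, aWTg×1, aWtG×1, aWtg×1, awTG×1, awTg×1, awtG×1, awtg×1
AaWWttGG×AaWwTtGg grid (16·16=256): AAWWTtGG=8 AAWWTtGg=8 AAWWttGG=8 AAWWttGg=8 AAWwTtGG=8 AAWwTtGg=8 AAWwttGG=8 AAWwttGg=8 AaWWTtGG=16 AaWWTtGg=16 AaWWttGG=16 AaWWttGg=16 AaWwTtGG=16 AaWwTtGg=16 AaWwttGG=16 AaWwttGg=16 aaWWTtGG=8 aaWWTtGg=8 aaWWttGG=8 aaWWttGg=8 aaWwTtGG=8 aaWwTtGg=8 aaWwttGG=8 aaWwttGg=8
AAWwttGg hits 8/256; gcd=8; 8÷8/256÷8 = 1/32

P(AAWwttGg) = 1/32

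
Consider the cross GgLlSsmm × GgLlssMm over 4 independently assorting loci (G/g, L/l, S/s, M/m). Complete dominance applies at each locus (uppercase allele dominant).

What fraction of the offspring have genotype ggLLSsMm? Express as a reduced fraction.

P(ggLLSsMm) = 1/64

GgLlSsmm gametes: GLSm×2, GLsm×2, GlSm×2, Glsm×2, gLSm×2, gLsm×2, glSm×2, glsm×2
GgLlssMm gametes: GLsM×2, GLsm×2, GlsM×2, Glsm×2, gLsM×2, gLsm×2, glsM×2, glsm×2
GgLlSsmm×GgLlssMm grid (16·16=256): GGLLSsMm=4 GGLLSsmm=4 GGLLssMm=4 GGLLssmm=4 GGLlSsMm=8 GGLlSsmm=8 GGLlssMm=8 GGLlssmm=8 GGllSsMm=4 GGllSsmm=4 GGllssMm=4 GGllssmm=4 GgLLSsMm=8 GgLLSsmm=8 GgLLssMm=8 GgLLssmm=8 GgLlSsMm=16 GgLlSsmm=16 GgLlssMm=16 GgLlssmm=16 GgllSsMm=8 GgllSsmm=8 GgllssMm=8 Ggllssmm=8 ggLLSsMm=4 ggLLSsmm=4 ggLLssMm=4 ggLLssmm=4 ggLlSsMm=8 ggLlSsmm=8 ggLlssMm=8 ggLlssmm=8 ggllSsMm=4 ggllSsmm=4 ggllssMm=4 ggllssmm=4
ggLLSsMm hits 4/256; gcd=4; 4÷4/256÷4 = 1/64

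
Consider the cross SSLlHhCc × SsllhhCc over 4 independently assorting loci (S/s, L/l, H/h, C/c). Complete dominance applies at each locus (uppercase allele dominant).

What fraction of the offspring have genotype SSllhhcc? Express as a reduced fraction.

P(SSllhhcc) = 1/32

SSLlHhCc gametes: SLHC×2, SLHc×2, SLhC×2, SLhc×2, SlHC×2, SlHc×2, SlhC×2, Slhc×2
SsllhhCc gametes: SlhC×4, Slhc×4, slhC×4, slhc×4
SSLlHhCc×SsllhhCc grid (16·16=256): SSLlHhCC=8 SSLlHhCc=16 SSLlHhcc=8 SSLlhhCC=8 SSLlhhCc=16 SSLlhhcc=8 SSllHhCC=8 SSllHhCc=16 SSllHhcc=8 SSllhhCC=8 SSllhhCc=16 SSllhhcc=8 SsLlHhCC=8 SsLlHhCc=16 SsLlHhcc=8 SsLlhhCC=8 SsLlhhCc=16 SsLlhhcc=8 SsllHhCC=8 SsllHhCc=16 SsllHhcc=8 SsllhhCC=8 SsllhhCc=16 Ssllhhcc=8
SSllhhcc hits 8/256; gcd=8; 8÷8/256÷8 = 1/32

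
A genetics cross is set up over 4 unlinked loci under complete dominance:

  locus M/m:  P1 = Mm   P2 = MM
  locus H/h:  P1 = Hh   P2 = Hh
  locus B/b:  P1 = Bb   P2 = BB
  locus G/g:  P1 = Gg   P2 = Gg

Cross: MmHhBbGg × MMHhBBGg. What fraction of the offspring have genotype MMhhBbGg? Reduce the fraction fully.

P(MMhhBbGg) = 1/32

MmHhBbGg gametes: MHBG×1, MHBg×1, MHbG×1, MHbg×1, MhBG×1, MhBg×1, MhbG×1, Mhbg×1, mHBG×1, mHBg×1, mHbG×1, mHbg×1, mhBG×1, mhBg×1, mhbG×1, mhbg×1
MMHhBBGg gametes: MHBG×4, MHBg×4, MhBG×4, MhBg×4
MmHhBbGg×MMHhBBGg grid (16·16=256): MMHHBBGG=4 MMHHBBGg=8 MMHHBBgg=4 MMHHBbGG=4 MMHHBbGg=8 MMHHBbgg=4 MMHhBBGG=8 MMHhBBGg=16 MMHhBBgg=8 MMHhBbGG=8 MMHhBbGg=16 MMHhBbgg=8 MMhhBBGG=4 MMhhBBGg=8 MMhhBBgg=4 MMhhBbGG=4 MMhhBbGg=8 MMhhBbgg=4 MmHHBBGG=4 MmHHBBGg=8 MmHHBBgg=4 MmHHBbGG=4 MmHHBbGg=8 MmHHBbgg=4 MmHhBBGG=8 MmHhBBGg=16 MmHhBBgg=8 MmHhBbGG=8 MmHhBbGg=16 MmHhBbgg=8 MmhhBBGG=4 MmhhBBGg=8 MmhhBBgg=4 MmhhBbGG=4 MmhhBbGg=8 MmhhBbgg=4
MMhhBbGg hits 8/256; gcd=8; 8÷8/256÷8 = 1/32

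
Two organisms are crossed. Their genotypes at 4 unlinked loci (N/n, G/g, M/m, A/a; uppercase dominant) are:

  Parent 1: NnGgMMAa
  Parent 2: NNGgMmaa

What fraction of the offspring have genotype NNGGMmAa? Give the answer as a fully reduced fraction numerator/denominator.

P(NNGGMmAa) = 1/32

NnGgMMAa gametes: NGMA×2, NGMa×2, NgMA×2, NgMa×2, nGMA×2, nGMa×2, ngMA×2, ngMa×2
NNGgMmaa gametes: NGMa×4, NGma×4, NgMa×4, Ngma×4
NnGgMMAa×NNGgMmaa grid (16·16=256): NNGGMMAa=8 NNGGMMaa=8 NNGGMmAa=8 NNGGMmaa=8 NNGgMMAa=16 NNGgMMaa=16 NNGgMmAa=16 NNGgMmaa=16 NNggMMAa=8 NNggMMaa=8 NNggMmAa=8 NNggMmaa=8 NnGGMMAa=8 NnGGMMaa=8 NnGGMmAa=8 NnGGMmaa=8 NnGgMMAa=16 NnGgMMaa=16 NnGgMmAa=16 NnGgMmaa=16 NnggMMAa=8 NnggMMaa=8 NnggMmAa=8 NnggMmaa=8
NNGGMmAa hits 8/256; gcd=8; 8÷8/256÷8 = 1/32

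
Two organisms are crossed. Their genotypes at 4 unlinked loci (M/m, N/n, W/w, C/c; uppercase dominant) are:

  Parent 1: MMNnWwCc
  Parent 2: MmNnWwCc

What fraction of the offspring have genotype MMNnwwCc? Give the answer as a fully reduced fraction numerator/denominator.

MMNnWwCc gametes: MNWC×2, MNWc×2, MNwC×2, MNwc×2, MnWC×2, MnWc×2, MnwC×2, Mnwc×2
MmNnWwCc gametes: MNWC×1, MNWc×1, MNwC×1, MNwc×1, MnWC×1, MnWc×1, MnwC×1, Mnwc×1, mNWC×1, mNWc×1, mNwC×1, mNwc×1, mnWC×1, mnWc×1, mnwC×1, mnwc×1
MMNnWwCc×MmNnWwCc grid (16·16=256): MMNNWWCC=2 MMNNWWCc=4 MMNNWWcc=2 MMNNWwCC=4 MMNNWwCc=8 MMNNWwcc=4 MMNNwwCC=2 MMNNwwCc=4 MMNNwwcc=2 MMNnWWCC=4 MMNnWWCc=8 MMNnWWcc=4 MMNnWwCC=8 MMNnWwCc=16 MMNnWwcc=8 MMNnwwCC=4 MMNnwwCc=8 MMNnwwcc=4 MMnnWWCC=2 MMnnWWCc=4 MMnnWWcc=2 MMnnWwCC=4 MMnnWwCc=8 MMnnWwcc=4 MMnnwwCC=2 MMnnwwCc=4 MMnnwwcc=2 MmNNWWCC=2 MmNNWWCc=4 MmNNWWcc=2 MmNNWwCC=4 MmNNWwCc=8 MmNNWwcc=4 MmNNwwCC=2 MmNNwwCc=4 MmNNwwcc=2 MmNnWWCC=4 MmNnWWCc=8 MmNnWWcc=4 MmNnWwCC=8 MmNnWwCc=16 MmNnWwcc=8 MmNnwwCC=4 MmNnwwCc=8 MmNnwwcc=4 MmnnWWCC=2 MmnnWWCc=4 MmnnWWcc=2 MmnnWwCC=4 MmnnWwCc=8 MmnnWwcc=4 MmnnwwCC=2 MmnnwwCc=4 Mmnnwwcc=2
MMNnwwCc hits 8/256; gcd=8; 8÷8/256÷8 = 1/32

P(MMNnwwCc) = 1/32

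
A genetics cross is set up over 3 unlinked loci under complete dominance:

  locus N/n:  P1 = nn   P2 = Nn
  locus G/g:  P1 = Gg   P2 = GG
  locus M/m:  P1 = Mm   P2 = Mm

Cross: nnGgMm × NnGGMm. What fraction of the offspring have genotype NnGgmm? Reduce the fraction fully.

nnGgMm gametes: nGM×2, nGm×2, ngM×2, ngm×2
NnGGMm gametes: NGM×2, NGm×2, nGM×2, nGm×2
nnGgMm×NnGGMm grid (8·8=64): NnGGMM=4 NnGGMm=8 NnGGmm=4 NnGgMM=4 NnGgMm=8 NnGgmm=4 nnGGMM=4 nnGGMm=8 nnGGmm=4 nnGgMM=4 nnGgMm=8 nnGgmm=4
NnGgmm hits 4/64; gcd=4; 4÷4/64÷4 = 1/16

P(NnGgmm) = 1/16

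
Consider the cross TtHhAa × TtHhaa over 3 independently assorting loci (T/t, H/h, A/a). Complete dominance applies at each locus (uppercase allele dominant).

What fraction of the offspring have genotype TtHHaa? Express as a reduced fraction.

TtHhAa gametes: THA×1, THa×1, ThA×1, Tha×1, tHA×1, tHa×1, thA×1, tha×1
TtHhaa gametes: THa×2, Tha×2, tHa×2, tha×2
TtHhAa×TtHhaa grid (8·8=64): TTHHAa=2 TTHHaa=2 TTHhAa=4 TTHhaa=4 TThhAa=2 TThhaa=2 TtHHAa=4 TtHHaa=4 TtHhAa=8 TtHhaa=8 TthhAa=4 Tthhaa=4 ttHHAa=2 ttHHaa=2 ttHhAa=4 ttHhaa=4 tthhAa=2 tthhaa=2
TtHHaa hits 4/64; gcd=4; 4÷4/64÷4 = 1/16

P(TtHHaa) = 1/16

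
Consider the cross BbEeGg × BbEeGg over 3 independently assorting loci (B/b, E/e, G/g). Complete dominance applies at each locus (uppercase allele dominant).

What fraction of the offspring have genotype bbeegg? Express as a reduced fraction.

P(bbeegg) = 1/64

BbEeGg gametes: BEG×1, BEg×1, BeG×1, Beg×1, bEG×1, bEg×1, beG×1, beg×1
BbEeGg gametes: BEG×1, BEg×1, BeG×1, Beg×1, bEG×1, bEg×1, beG×1, beg×1
BbEeGg×BbEeGg grid (8·8=64): BBEEGG=1 BBEEGg=2 BBEEgg=1 BBEeGG=2 BBEeGg=4 BBEegg=2 BBeeGG=1 BBeeGg=2 BBeegg=1 BbEEGG=2 BbEEGg=4 BbEEgg=2 BbEeGG=4 BbEeGg=8 BbEegg=4 BbeeGG=2 BbeeGg=4 Bbeegg=2 bbEEGG=1 bbEEGg=2 bbEEgg=1 bbEeGG=2 bbEeGg=4 bbEegg=2 bbeeGG=1 bbeeGg=2 bbeegg=1
bbeegg hits 1/64; gcd=1; 1÷1/64÷1 = 1/64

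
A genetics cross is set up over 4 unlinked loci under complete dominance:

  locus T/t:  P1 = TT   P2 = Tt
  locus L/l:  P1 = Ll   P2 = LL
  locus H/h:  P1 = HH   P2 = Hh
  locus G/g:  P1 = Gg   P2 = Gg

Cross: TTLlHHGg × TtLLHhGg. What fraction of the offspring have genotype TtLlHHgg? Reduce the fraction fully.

P(TtLlHHgg) = 1/32

TTLlHHGg gametes: TLHG×4, TLHg×4, TlHG×4, TlHg×4
TtLLHhGg gametes: TLHG×2, TLHg×2, TLhG×2, TLhg×2, tLHG×2, tLHg×2, tLhG×2, tLhg×2
TTLlHHGg×TtLLHhGg grid (16·16=256): TTLLHHGG=8 TTLLHHGg=16 TTLLHHgg=8 TTLLHhGG=8 TTLLHhGg=16 TTLLHhgg=8 TTLlHHGG=8 TTLlHHGg=16 TTLlHHgg=8 TTLlHhGG=8 TTLlHhGg=16 TTLlHhgg=8 TtLLHHGG=8 TtLLHHGg=16 TtLLHHgg=8 TtLLHhGG=8 TtLLHhGg=16 TtLLHhgg=8 TtLlHHGG=8 TtLlHHGg=16 TtLlHHgg=8 TtLlHhGG=8 TtLlHhGg=16 TtLlHhgg=8
TtLlHHgg hits 8/256; gcd=8; 8÷8/256÷8 = 1/32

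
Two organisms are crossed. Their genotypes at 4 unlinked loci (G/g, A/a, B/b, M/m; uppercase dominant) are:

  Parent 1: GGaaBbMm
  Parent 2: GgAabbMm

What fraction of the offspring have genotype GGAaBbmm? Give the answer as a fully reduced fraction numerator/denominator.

P(GGAaBbmm) = 1/32

GGaaBbMm gametes: GaBM×4, GaBm×4, GabM×4, Gabm×4
GgAabbMm gametes: GAbM×2, GAbm×2, GabM×2, Gabm×2, gAbM×2, gAbm×2, gabM×2, gabm×2
GGaaBbMm×GgAabbMm grid (16·16=256): GGAaBbMM=8 GGAaBbMm=16 GGAaBbmm=8 GGAabbMM=8 GGAabbMm=16 GGAabbmm=8 GGaaBbMM=8 GGaaBbMm=16 GGaaBbmm=8 GGaabbMM=8 GGaabbMm=16 GGaabbmm=8 GgAaBbMM=8 GgAaBbMm=16 GgAaBbmm=8 GgAabbMM=8 GgAabbMm=16 GgAabbmm=8 GgaaBbMM=8 GgaaBbMm=16 GgaaBbmm=8 GgaabbMM=8 GgaabbMm=16 Ggaabbmm=8
GGAaBbmm hits 8/256; gcd=8; 8÷8/256÷8 = 1/32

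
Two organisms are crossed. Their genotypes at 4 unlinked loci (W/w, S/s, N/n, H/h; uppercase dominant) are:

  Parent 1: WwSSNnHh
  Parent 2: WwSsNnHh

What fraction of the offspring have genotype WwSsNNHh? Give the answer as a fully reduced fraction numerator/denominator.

WwSSNnHh gametes: WSNH×2, WSNh×2, WSnH×2, WSnh×2, wSNH×2, wSNh×2, wSnH×2, wSnh×2
WwSsNnHh gametes: WSNH×1, WSNh×1, WSnH×1, WSnh×1, WsNH×1, WsNh×1, WsnH×1, Wsnh×1, wSNH×1, wSNh×1, wSnH×1, wSnh×1, wsNH×1, wsNh×1, wsnH×1, wsnh×1
WwSSNnHh×WwSsNnHh grid (16·16=256): WWSSNNHH=2 WWSSNNHh=4 WWSSNNhh=2 WWSSNnHH=4 WWSSNnHh=8 WWSSNnhh=4 WWSSnnHH=2 WWSSnnHh=4 WWSSnnhh=2 WWSsNNHH=2 WWSsNNHh=4 WWSsNNhh=2 WWSsNnHH=4 WWSsNnHh=8 WWSsNnhh=4 WWSsnnHH=2 WWSsnnHh=4 WWSsnnhh=2 WwSSNNHH=4 WwSSNNHh=8 WwSSNNhh=4 WwSSNnHH=8 WwSSNnHh=16 WwSSNnhh=8 WwSSnnHH=4 WwSSnnHh=8 WwSSnnhh=4 WwSsNNHH=4 WwSsNNHh=8 WwSsNNhh=4 WwSsNnHH=8 WwSsNnHh=16 WwSsNnhh=8 WwSsnnHH=4 WwSsnnHh=8 WwSsnnhh=4 wwSSNNHH=2 wwSSNNHh=4 wwSSNNhh=2 wwSSNnHH=4 wwSSNnHh=8 wwSSNnhh=4 wwSSnnHH=2 wwSSnnHh=4 wwSSnnhh=2 wwSsNNHH=2 wwSsNNHh=4 wwSsNNhh=2 wwSsNnHH=4 wwSsNnHh=8 wwSsNnhh=4 wwSsnnHH=2 wwSsnnHh=4 wwSsnnhh=2
WwSsNNHh hits 8/256; gcd=8; 8÷8/256÷8 = 1/32

P(WwSsNNHh) = 1/32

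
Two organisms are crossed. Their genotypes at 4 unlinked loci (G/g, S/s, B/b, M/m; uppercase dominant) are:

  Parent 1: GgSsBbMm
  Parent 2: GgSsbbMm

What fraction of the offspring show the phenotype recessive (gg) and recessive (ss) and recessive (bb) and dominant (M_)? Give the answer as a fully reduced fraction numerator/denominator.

GgSsBbMm gametes: GSBM×1, GSBm×1, GSbM×1, GSbm×1, GsBM×1, GsBm×1, GsbM×1, Gsbm×1, gSBM×1, gSBm×1, gSbM×1, gSbm×1, gsBM×1, gsBm×1, gsbM×1, gsbm×1
GgSsbbMm gametes: GSbM×2, GSbm×2, GsbM×2, Gsbm×2, gSbM×2, gSbm×2, gsbM×2, gsbm×2
GgSsBbMm×GgSsbbMm grid (16·16=256): GGSSBbMM=2 GGSSBbMm=4 GGSSBbmm=2 GGSSbbMM=2 GGSSbbMm=4 GGSSbbmm=2 GGSsBbMM=4 GGSsBbMm=8 GGSsBbmm=4 GGSsbbMM=4 GGSsbbMm=8 GGSsbbmm=4 GGssBbMM=2 GGssBbMm=4 GGssBbmm=2 GGssbbMM=2 GGssbbMm=4 GGssbbmm=2 GgSSBbMM=4 GgSSBbMm=8 GgSSBbmm=4 GgSSbbMM=4 GgSSbbMm=8 GgSSbbmm=4 GgSsBbMM=8 GgSsBbMm=16 GgSsBbmm=8 GgSsbbMM=8 GgSsbbMm=16 GgSsbbmm=8 GgssBbMM=4 GgssBbMm=8 GgssBbmm=4 GgssbbMM=4 GgssbbMm=8 Ggssbbmm=4 ggSSBbMM=2 ggSSBbMm=4 ggSSBbmm=2 ggSSbbMM=2 ggSSbbMm=4 ggSSbbmm=2 ggSsBbMM=4 ggSsBbMm=8 ggSsBbmm=4 ggSsbbMM=4 ggSsbbMm=8 ggSsbbmm=4 ggssBbMM=2 ggssBbMm=4 ggssBbmm=2 ggssbbMM=2 ggssbbMm=4 ggssbbmm=2
gg ss bb M_ hits 6/256; gcd=2; 6÷2/256÷2 = 3/128

P(gg ss bb M_) = 3/128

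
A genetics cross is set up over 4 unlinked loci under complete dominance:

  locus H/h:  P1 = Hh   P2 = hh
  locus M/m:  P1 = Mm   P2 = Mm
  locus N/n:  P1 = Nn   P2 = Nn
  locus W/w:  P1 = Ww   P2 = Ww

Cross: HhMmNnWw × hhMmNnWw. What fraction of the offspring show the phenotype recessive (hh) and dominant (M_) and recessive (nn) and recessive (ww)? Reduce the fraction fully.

HhMmNnWw gametes: HMNW×1, HMNw×1, HMnW×1, HMnw×1, HmNW×1, HmNw×1, HmnW×1, Hmnw×1, hMNW×1, hMNw×1, hMnW×1, hMnw×1, hmNW×1, hmNw×1, hmnW×1, hmnw×1
hhMmNnWw gametes: hMNW×2, hMNw×2, hMnW×2, hMnw×2, hmNW×2, hmNw×2, hmnW×2, hmnw×2
HhMmNnWw×hhMmNnWw grid (16·16=256): HhMMNNWW=2 HhMMNNWw=4 HhMMNNww=2 HhMMNnWW=4 HhMMNnWw=8 HhMMNnww=4 HhMMnnWW=2 HhMMnnWw=4 HhMMnnww=2 HhMmNNWW=4 HhMmNNWw=8 HhMmNNww=4 HhMmNnWW=8 HhMmNnWw=16 HhMmNnww=8 HhMmnnWW=4 HhMmnnWw=8 HhMmnnww=4 HhmmNNWW=2 HhmmNNWw=4 HhmmNNww=2 HhmmNnWW=4 HhmmNnWw=8 HhmmNnww=4 HhmmnnWW=2 HhmmnnWw=4 Hhmmnnww=2 hhMMNNWW=2 hhMMNNWw=4 hhMMNNww=2 hhMMNnWW=4 hhMMNnWw=8 hhMMNnww=4 hhMMnnWW=2 hhMMnnWw=4 hhMMnnww=2 hhMmNNWW=4 hhMmNNWw=8 hhMmNNww=4 hhMmNnWW=8 hhMmNnWw=16 hhMmNnww=8 hhMmnnWW=4 hhMmnnWw=8 hhMmnnww=4 hhmmNNWW=2 hhmmNNWw=4 hhmmNNww=2 hhmmNnWW=4 hhmmNnWw=8 hhmmNnww=4 hhmmnnWW=2 hhmmnnWw=4 hhmmnnww=2
hh M_ nn ww hits 6/256; gcd=2; 6÷2/256÷2 = 3/128

P(hh M_ nn ww) = 3/128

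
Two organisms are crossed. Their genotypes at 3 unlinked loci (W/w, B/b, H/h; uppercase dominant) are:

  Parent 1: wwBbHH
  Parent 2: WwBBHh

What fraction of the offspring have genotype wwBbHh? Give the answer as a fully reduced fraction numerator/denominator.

P(wwBbHh) = 1/8

wwBbHH gametes: wBH×4, wbH×4
WwBBHh gametes: WBH×2, WBh×2, wBH×2, wBh×2
wwBbHH×WwBBHh grid (8·8=64): WwBBHH=8 WwBBHh=8 WwBbHH=8 WwBbHh=8 wwBBHH=8 wwBBHh=8 wwBbHH=8 wwBbHh=8
wwBbHh hits 8/64; gcd=8; 8÷8/64÷8 = 1/8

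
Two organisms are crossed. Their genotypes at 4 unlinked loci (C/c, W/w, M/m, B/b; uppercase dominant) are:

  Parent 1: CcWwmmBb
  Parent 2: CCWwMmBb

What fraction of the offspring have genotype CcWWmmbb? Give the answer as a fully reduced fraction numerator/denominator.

CcWwmmBb gametes: CWmB×2, CWmb×2, CwmB×2, Cwmb×2, cWmB×2, cWmb×2, cwmB×2, cwmb×2
CCWwMmBb gametes: CWMB×2, CWMb×2, CWmB×2, CWmb×2, CwMB×2, CwMb×2, CwmB×2, Cwmb×2
CcWwmmBb×CCWwMmBb grid (16·16=256): CCWWMmBB=4 CCWWMmBb=8 CCWWMmbb=4 CCWWmmBB=4 CCWWmmBb=8 CCWWmmbb=4 CCWwMmBB=8 CCWwMmBb=16 CCWwMmbb=8 CCWwmmBB=8 CCWwmmBb=16 CCWwmmbb=8 CCwwMmBB=4 CCwwMmBb=8 CCwwMmbb=4 CCwwmmBB=4 CCwwmmBb=8 CCwwmmbb=4 CcWWMmBB=4 CcWWMmBb=8 CcWWMmbb=4 CcWWmmBB=4 CcWWmmBb=8 CcWWmmbb=4 CcWwMmBB=8 CcWwMmBb=16 CcWwMmbb=8 CcWwmmBB=8 CcWwmmBb=16 CcWwmmbb=8 CcwwMmBB=4 CcwwMmBb=8 CcwwMmbb=4 CcwwmmBB=4 CcwwmmBb=8 Ccwwmmbb=4
CcWWmmbb hits 4/256; gcd=4; 4÷4/256÷4 = 1/64

P(CcWWmmbb) = 1/64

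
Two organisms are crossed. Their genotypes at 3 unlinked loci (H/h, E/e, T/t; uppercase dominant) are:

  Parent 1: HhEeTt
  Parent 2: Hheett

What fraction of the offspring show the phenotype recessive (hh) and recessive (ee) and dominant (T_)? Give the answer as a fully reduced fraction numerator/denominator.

HhEeTt gametes: HET×1, HEt×1, HeT×1, Het×1, hET×1, hEt×1, heT×1, het×1
Hheett gametes: Het×4, het×4
HhEeTt×Hheett grid (8·8=64): HHEeTt=4 HHEett=4 HHeeTt=4 HHeett=4 HhEeTt=8 HhEett=8 HheeTt=8 Hheett=8 hhEeTt=4 hhEett=4 hheeTt=4 hheett=4
hh ee T_ hits 4/64; gcd=4; 4÷4/64÷4 = 1/16

P(hh ee T_) = 1/16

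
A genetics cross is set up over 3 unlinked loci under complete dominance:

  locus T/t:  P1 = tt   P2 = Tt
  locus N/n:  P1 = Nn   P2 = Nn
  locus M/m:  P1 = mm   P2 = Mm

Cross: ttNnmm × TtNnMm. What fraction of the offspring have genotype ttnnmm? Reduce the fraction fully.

P(ttnnmm) = 1/16

ttNnmm gametes: tNm×4, tnm×4
TtNnMm gametes: TNM×1, TNm×1, TnM×1, Tnm×1, tNM×1, tNm×1, tnM×1, tnm×1
ttNnmm×TtNnMm grid (8·8=64): TtNNMm=4 TtNNmm=4 TtNnMm=8 TtNnmm=8 TtnnMm=4 Ttnnmm=4 ttNNMm=4 ttNNmm=4 ttNnMm=8 ttNnmm=8 ttnnMm=4 ttnnmm=4
ttnnmm hits 4/64; gcd=4; 4÷4/64÷4 = 1/16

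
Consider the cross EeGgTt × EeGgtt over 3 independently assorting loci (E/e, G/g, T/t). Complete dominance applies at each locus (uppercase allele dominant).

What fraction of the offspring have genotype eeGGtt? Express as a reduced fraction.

P(eeGGtt) = 1/32

EeGgTt gametes: EGT×1, EGt×1, EgT×1, Egt×1, eGT×1, eGt×1, egT×1, egt×1
EeGgtt gametes: EGt×2, Egt×2, eGt×2, egt×2
EeGgTt×EeGgtt grid (8·8=64): EEGGTt=2 EEGGtt=2 EEGgTt=4 EEGgtt=4 EEggTt=2 EEggtt=2 EeGGTt=4 EeGGtt=4 EeGgTt=8 EeGgtt=8 EeggTt=4 Eeggtt=4 eeGGTt=2 eeGGtt=2 eeGgTt=4 eeGgtt=4 eeggTt=2 eeggtt=2
eeGGtt hits 2/64; gcd=2; 2÷2/64÷2 = 1/32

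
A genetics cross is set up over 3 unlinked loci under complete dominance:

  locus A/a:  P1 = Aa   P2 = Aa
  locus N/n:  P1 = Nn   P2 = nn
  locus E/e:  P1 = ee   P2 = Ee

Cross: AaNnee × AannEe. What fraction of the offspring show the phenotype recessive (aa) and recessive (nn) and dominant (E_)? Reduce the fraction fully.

P(aa nn E_) = 1/16

AaNnee gametes: ANe×2, Ane×2, aNe×2, ane×2
AannEe gametes: AnE×2, Ane×2, anE×2, ane×2
AaNnee×AannEe grid (8·8=64): AANnEe=4 AANnee=4 AAnnEe=4 AAnnee=4 AaNnEe=8 AaNnee=8 AannEe=8 Aannee=8 aaNnEe=4 aaNnee=4 aannEe=4 aannee=4
aa nn E_ hits 4/64; gcd=4; 4÷4/64÷4 = 1/16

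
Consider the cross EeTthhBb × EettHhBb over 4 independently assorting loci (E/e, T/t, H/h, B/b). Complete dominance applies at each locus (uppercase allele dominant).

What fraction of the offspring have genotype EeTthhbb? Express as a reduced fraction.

P(EeTthhbb) = 1/32

EeTthhBb gametes: EThB×2, EThb×2, EthB×2, Ethb×2, eThB×2, eThb×2, ethB×2, ethb×2
EettHhBb gametes: EtHB×2, EtHb×2, EthB×2, Ethb×2, etHB×2, etHb×2, ethB×2, ethb×2
EeTthhBb×EettHhBb grid (16·16=256): EETtHhBB=4 EETtHhBb=8 EETtHhbb=4 EETthhBB=4 EETthhBb=8 EETthhbb=4 EEttHhBB=4 EEttHhBb=8 EEttHhbb=4 EEtthhBB=4 EEtthhBb=8 EEtthhbb=4 EeTtHhBB=8 EeTtHhBb=16 EeTtHhbb=8 EeTthhBB=8 EeTthhBb=16 EeTthhbb=8 EettHhBB=8 EettHhBb=16 EettHhbb=8 EetthhBB=8 EetthhBb=16 Eetthhbb=8 eeTtHhBB=4 eeTtHhBb=8 eeTtHhbb=4 eeTthhBB=4 eeTthhBb=8 eeTthhbb=4 eettHhBB=4 eettHhBb=8 eettHhbb=4 eetthhBB=4 eetthhBb=8 eetthhbb=4
EeTthhbb hits 8/256; gcd=8; 8÷8/256÷8 = 1/32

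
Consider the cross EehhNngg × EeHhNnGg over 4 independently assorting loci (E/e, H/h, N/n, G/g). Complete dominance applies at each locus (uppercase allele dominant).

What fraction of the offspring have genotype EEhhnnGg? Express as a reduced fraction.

EehhNngg gametes: EhNg×4, Ehng×4, ehNg×4, ehng×4
EeHhNnGg gametes: EHNG×1, EHNg×1, EHnG×1, EHng×1, EhNG×1, EhNg×1, EhnG×1, Ehng×1, eHNG×1, eHNg×1, eHnG×1, eHng×1, ehNG×1, ehNg×1, ehnG×1, ehng×1
EehhNngg×EeHhNnGg grid (16·16=256): EEHhNNGg=4 EEHhNNgg=4 EEHhNnGg=8 EEHhNngg=8 EEHhnnGg=4 EEHhnngg=4 EEhhNNGg=4 EEhhNNgg=4 EEhhNnGg=8 EEhhNngg=8 EEhhnnGg=4 EEhhnngg=4 EeHhNNGg=8 EeHhNNgg=8 EeHhNnGg=16 EeHhNngg=16 EeHhnnGg=8 EeHhnngg=8 EehhNNGg=8 EehhNNgg=8 EehhNnGg=16 EehhNngg=16 EehhnnGg=8 Eehhnngg=8 eeHhNNGg=4 eeHhNNgg=4 eeHhNnGg=8 eeHhNngg=8 eeHhnnGg=4 eeHhnngg=4 eehhNNGg=4 eehhNNgg=4 eehhNnGg=8 eehhNngg=8 eehhnnGg=4 eehhnngg=4
EEhhnnGg hits 4/256; gcd=4; 4÷4/256÷4 = 1/64

P(EEhhnnGg) = 1/64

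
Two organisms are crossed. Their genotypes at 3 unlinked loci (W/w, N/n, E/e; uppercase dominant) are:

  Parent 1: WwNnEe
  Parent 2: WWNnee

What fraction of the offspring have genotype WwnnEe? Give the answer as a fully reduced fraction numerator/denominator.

P(WwnnEe) = 1/16

WwNnEe gametes: WNE×1, WNe×1, WnE×1, Wne×1, wNE×1, wNe×1, wnE×1, wne×1
WWNnee gametes: WNe×4, Wne×4
WwNnEe×WWNnee grid (8·8=64): WWNNEe=4 WWNNee=4 WWNnEe=8 WWNnee=8 WWnnEe=4 WWnnee=4 WwNNEe=4 WwNNee=4 WwNnEe=8 WwNnee=8 WwnnEe=4 Wwnnee=4
WwnnEe hits 4/64; gcd=4; 4÷4/64÷4 = 1/16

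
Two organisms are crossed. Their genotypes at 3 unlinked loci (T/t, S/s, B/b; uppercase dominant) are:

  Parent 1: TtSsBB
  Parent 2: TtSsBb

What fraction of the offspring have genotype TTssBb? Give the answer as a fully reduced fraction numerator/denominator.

P(TTssBb) = 1/32

TtSsBB gametes: TSB×2, TsB×2, tSB×2, tsB×2
TtSsBb gametes: TSB×1, TSb×1, TsB×1, Tsb×1, tSB×1, tSb×1, tsB×1, tsb×1
TtSsBB×TtSsBb grid (8·8=64): TTSSBB=2 TTSSBb=2 TTSsBB=4 TTSsBb=4 TTssBB=2 TTssBb=2 TtSSBB=4 TtSSBb=4 TtSsBB=8 TtSsBb=8 TtssBB=4 TtssBb=4 ttSSBB=2 ttSSBb=2 ttSsBB=4 ttSsBb=4 ttssBB=2 ttssBb=2
TTssBb hits 2/64; gcd=2; 2÷2/64÷2 = 1/32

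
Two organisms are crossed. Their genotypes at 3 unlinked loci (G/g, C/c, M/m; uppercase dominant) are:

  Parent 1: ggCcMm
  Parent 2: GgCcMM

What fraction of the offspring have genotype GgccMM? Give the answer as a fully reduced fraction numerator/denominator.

P(GgccMM) = 1/16

ggCcMm gametes: gCM×2, gCm×2, gcM×2, gcm×2
GgCcMM gametes: GCM×2, GcM×2, gCM×2, gcM×2
ggCcMm×GgCcMM grid (8·8=64): GgCCMM=4 GgCCMm=4 GgCcMM=8 GgCcMm=8 GgccMM=4 GgccMm=4 ggCCMM=4 ggCCMm=4 ggCcMM=8 ggCcMm=8 ggccMM=4 ggccMm=4
GgccMM hits 4/64; gcd=4; 4÷4/64÷4 = 1/16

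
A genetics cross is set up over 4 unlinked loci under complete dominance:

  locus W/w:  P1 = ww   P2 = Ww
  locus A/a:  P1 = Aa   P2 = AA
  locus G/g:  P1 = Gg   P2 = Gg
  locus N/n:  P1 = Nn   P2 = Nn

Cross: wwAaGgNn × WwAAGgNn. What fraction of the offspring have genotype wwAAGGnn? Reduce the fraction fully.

P(wwAAGGnn) = 1/64

wwAaGgNn gametes: wAGN×2, wAGn×2, wAgN×2, wAgn×2, waGN×2, waGn×2, wagN×2, wagn×2
WwAAGgNn gametes: WAGN×2, WAGn×2, WAgN×2, WAgn×2, wAGN×2, wAGn×2, wAgN×2, wAgn×2
wwAaGgNn×WwAAGgNn grid (16·16=256): WwAAGGNN=4 WwAAGGNn=8 WwAAGGnn=4 WwAAGgNN=8 WwAAGgNn=16 WwAAGgnn=8 WwAAggNN=4 WwAAggNn=8 WwAAggnn=4 WwAaGGNN=4 WwAaGGNn=8 WwAaGGnn=4 WwAaGgNN=8 WwAaGgNn=16 WwAaGgnn=8 WwAaggNN=4 WwAaggNn=8 WwAaggnn=4 wwAAGGNN=4 wwAAGGNn=8 wwAAGGnn=4 wwAAGgNN=8 wwAAGgNn=16 wwAAGgnn=8 wwAAggNN=4 wwAAggNn=8 wwAAggnn=4 wwAaGGNN=4 wwAaGGNn=8 wwAaGGnn=4 wwAaGgNN=8 wwAaGgNn=16 wwAaGgnn=8 wwAaggNN=4 wwAaggNn=8 wwAaggnn=4
wwAAGGnn hits 4/256; gcd=4; 4÷4/256÷4 = 1/64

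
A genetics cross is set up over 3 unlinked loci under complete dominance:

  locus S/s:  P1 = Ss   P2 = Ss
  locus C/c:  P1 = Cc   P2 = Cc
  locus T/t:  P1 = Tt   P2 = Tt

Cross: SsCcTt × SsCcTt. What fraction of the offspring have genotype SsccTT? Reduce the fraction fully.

SsCcTt gametes: SCT×1, SCt×1, ScT×1, Sct×1, sCT×1, sCt×1, scT×1, sct×1
SsCcTt gametes: SCT×1, SCt×1, ScT×1, Sct×1, sCT×1, sCt×1, scT×1, sct×1
SsCcTt×SsCcTt grid (8·8=64): SSCCTT=1 SSCCTt=2 SSCCtt=1 SSCcTT=2 SSCcTt=4 SSCctt=2 SSccTT=1 SSccTt=2 SScctt=1 SsCCTT=2 SsCCTt=4 SsCCtt=2 SsCcTT=4 SsCcTt=8 SsCctt=4 SsccTT=2 SsccTt=4 Sscctt=2 ssCCTT=1 ssCCTt=2 ssCCtt=1 ssCcTT=2 ssCcTt=4 ssCctt=2 ssccTT=1 ssccTt=2 sscctt=1
SsccTT hits 2/64; gcd=2; 2÷2/64÷2 = 1/32

P(SsccTT) = 1/32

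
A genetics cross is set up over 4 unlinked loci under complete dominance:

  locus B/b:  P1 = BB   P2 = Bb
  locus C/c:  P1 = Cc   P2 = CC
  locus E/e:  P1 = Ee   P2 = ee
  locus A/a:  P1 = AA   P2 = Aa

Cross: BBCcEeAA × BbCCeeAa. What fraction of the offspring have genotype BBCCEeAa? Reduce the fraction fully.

BBCcEeAA gametes: BCEA×4, BCeA×4, BcEA×4, BceA×4
BbCCeeAa gametes: BCeA×4, BCea×4, bCeA×4, bCea×4
BBCcEeAA×BbCCeeAa grid (16·16=256): BBCCEeAA=16 BBCCEeAa=16 BBCCeeAA=16 BBCCeeAa=16 BBCcEeAA=16 BBCcEeAa=16 BBCceeAA=16 BBCceeAa=16 BbCCEeAA=16 BbCCEeAa=16 BbCCeeAA=16 BbCCeeAa=16 BbCcEeAA=16 BbCcEeAa=16 BbCceeAA=16 BbCceeAa=16
BBCCEeAa hits 16/256; gcd=16; 16÷16/256÷16 = 1/16

P(BBCCEeAa) = 1/16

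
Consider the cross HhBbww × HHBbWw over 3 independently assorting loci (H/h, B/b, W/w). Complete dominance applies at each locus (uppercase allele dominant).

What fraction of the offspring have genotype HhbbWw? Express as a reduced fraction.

P(HhbbWw) = 1/16

HhBbww gametes: HBw×2, Hbw×2, hBw×2, hbw×2
HHBbWw gametes: HBW×2, HBw×2, HbW×2, Hbw×2
HhBbww×HHBbWw grid (8·8=64): HHBBWw=4 HHBBww=4 HHBbWw=8 HHBbww=8 HHbbWw=4 HHbbww=4 HhBBWw=4 HhBBww=4 HhBbWw=8 HhBbww=8 HhbbWw=4 Hhbbww=4
HhbbWw hits 4/64; gcd=4; 4÷4/64÷4 = 1/16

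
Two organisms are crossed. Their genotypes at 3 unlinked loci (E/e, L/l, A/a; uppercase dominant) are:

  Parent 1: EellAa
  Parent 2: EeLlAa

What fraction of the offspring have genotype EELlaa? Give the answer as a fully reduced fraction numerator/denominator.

EellAa gametes: ElA×2, Ela×2, elA×2, ela×2
EeLlAa gametes: ELA×1, ELa×1, ElA×1, Ela×1, eLA×1, eLa×1, elA×1, ela×1
EellAa×EeLlAa grid (8·8=64): EELlAA=2 EELlAa=4 EELlaa=2 EEllAA=2 EEllAa=4 EEllaa=2 EeLlAA=4 EeLlAa=8 EeLlaa=4 EellAA=4 EellAa=8 Eellaa=4 eeLlAA=2 eeLlAa=4 eeLlaa=2 eellAA=2 eellAa=4 eellaa=2
EELlaa hits 2/64; gcd=2; 2÷2/64÷2 = 1/32

P(EELlaa) = 1/32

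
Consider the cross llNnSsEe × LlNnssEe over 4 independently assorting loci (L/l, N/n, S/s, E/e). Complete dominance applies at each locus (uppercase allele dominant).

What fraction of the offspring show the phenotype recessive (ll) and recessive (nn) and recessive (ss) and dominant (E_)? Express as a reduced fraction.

llNnSsEe gametes: lNSE×2, lNSe×2, lNsE×2, lNse×2, lnSE×2, lnSe×2, lnsE×2, lnse×2
LlNnssEe gametes: LNsE×2, LNse×2, LnsE×2, Lnse×2, lNsE×2, lNse×2, lnsE×2, lnse×2
llNnSsEe×LlNnssEe grid (16·16=256): LlNNSsEE=4 LlNNSsEe=8 LlNNSsee=4 LlNNssEE=4 LlNNssEe=8 LlNNssee=4 LlNnSsEE=8 LlNnSsEe=16 LlNnSsee=8 LlNnssEE=8 LlNnssEe=16 LlNnssee=8 LlnnSsEE=4 LlnnSsEe=8 LlnnSsee=4 LlnnssEE=4 LlnnssEe=8 Llnnssee=4 llNNSsEE=4 llNNSsEe=8 llNNSsee=4 llNNssEE=4 llNNssEe=8 llNNssee=4 llNnSsEE=8 llNnSsEe=16 llNnSsee=8 llNnssEE=8 llNnssEe=16 llNnssee=8 llnnSsEE=4 llnnSsEe=8 llnnSsee=4 llnnssEE=4 llnnssEe=8 llnnssee=4
ll nn ss E_ hits 12/256; gcd=4; 12÷4/256÷4 = 3/64

P(ll nn ss E_) = 3/64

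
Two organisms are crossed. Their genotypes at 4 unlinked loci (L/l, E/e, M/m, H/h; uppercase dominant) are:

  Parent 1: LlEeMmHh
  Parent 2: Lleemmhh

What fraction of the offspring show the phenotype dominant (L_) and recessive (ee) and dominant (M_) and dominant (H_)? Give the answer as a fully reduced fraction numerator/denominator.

LlEeMmHh gametes: LEMH×1, LEMh×1, LEmH×1, LEmh×1, LeMH×1, LeMh×1, LemH×1, Lemh×1, lEMH×1, lEMh×1, lEmH×1, lEmh×1, leMH×1, leMh×1, lemH×1, lemh×1
Lleemmhh gametes: Lemh×8, lemh×8
LlEeMmHh×Lleemmhh grid (16·16=256): LLEeMmHh=8 LLEeMmhh=8 LLEemmHh=8 LLEemmhh=8 LLeeMmHh=8 LLeeMmhh=8 LLeemmHh=8 LLeemmhh=8 LlEeMmHh=16 LlEeMmhh=16 LlEemmHh=16 LlEemmhh=16 LleeMmHh=16 LleeMmhh=16 LleemmHh=16 Lleemmhh=16 llEeMmHh=8 llEeMmhh=8 llEemmHh=8 llEemmhh=8 lleeMmHh=8 lleeMmhh=8 lleemmHh=8 lleemmhh=8
L_ ee M_ H_ hits 24/256; gcd=8; 24÷8/256÷8 = 3/32

P(L_ ee M_ H_) = 3/32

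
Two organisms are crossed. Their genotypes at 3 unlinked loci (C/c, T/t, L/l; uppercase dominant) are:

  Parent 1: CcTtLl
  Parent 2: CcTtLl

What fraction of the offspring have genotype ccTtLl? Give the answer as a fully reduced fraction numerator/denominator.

P(ccTtLl) = 1/16

CcTtLl gametes: CTL×1, CTl×1, CtL×1, Ctl×1, cTL×1, cTl×1, ctL×1, ctl×1
CcTtLl gametes: CTL×1, CTl×1, CtL×1, Ctl×1, cTL×1, cTl×1, ctL×1, ctl×1
CcTtLl×CcTtLl grid (8·8=64): CCTTLL=1 CCTTLl=2 CCTTll=1 CCTtLL=2 CCTtLl=4 CCTtll=2 CCttLL=1 CCttLl=2 CCttll=1 CcTTLL=2 CcTTLl=4 CcTTll=2 CcTtLL=4 CcTtLl=8 CcTtll=4 CcttLL=2 CcttLl=4 Ccttll=2 ccTTLL=1 ccTTLl=2 ccTTll=1 ccTtLL=2 ccTtLl=4 ccTtll=2 ccttLL=1 ccttLl=2 ccttll=1
ccTtLl hits 4/64; gcd=4; 4÷4/64÷4 = 1/16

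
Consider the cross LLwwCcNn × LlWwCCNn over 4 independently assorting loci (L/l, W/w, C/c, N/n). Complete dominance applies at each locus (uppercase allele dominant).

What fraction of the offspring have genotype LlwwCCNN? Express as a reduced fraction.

P(LlwwCCNN) = 1/32

LLwwCcNn gametes: LwCN×4, LwCn×4, LwcN×4, Lwcn×4
LlWwCCNn gametes: LWCN×2, LWCn×2, LwCN×2, LwCn×2, lWCN×2, lWCn×2, lwCN×2, lwCn×2
LLwwCcNn×LlWwCCNn grid (16·16=256): LLWwCCNN=8 LLWwCCNn=16 LLWwCCnn=8 LLWwCcNN=8 LLWwCcNn=16 LLWwCcnn=8 LLwwCCNN=8 LLwwCCNn=16 LLwwCCnn=8 LLwwCcNN=8 LLwwCcNn=16 LLwwCcnn=8 LlWwCCNN=8 LlWwCCNn=16 LlWwCCnn=8 LlWwCcNN=8 LlWwCcNn=16 LlWwCcnn=8 LlwwCCNN=8 LlwwCCNn=16 LlwwCCnn=8 LlwwCcNN=8 LlwwCcNn=16 LlwwCcnn=8
LlwwCCNN hits 8/256; gcd=8; 8÷8/256÷8 = 1/32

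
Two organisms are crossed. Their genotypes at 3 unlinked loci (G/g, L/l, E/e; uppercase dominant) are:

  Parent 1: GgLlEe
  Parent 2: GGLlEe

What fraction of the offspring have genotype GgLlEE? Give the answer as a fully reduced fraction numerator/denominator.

GgLlEe gametes: GLE×1, GLe×1, GlE×1, Gle×1, gLE×1, gLe×1, glE×1, gle×1
GGLlEe gametes: GLE×2, GLe×2, GlE×2, Gle×2
GgLlEe×GGLlEe grid (8·8=64): GGLLEE=2 GGLLEe=4 GGLLee=2 GGLlEE=4 GGLlEe=8 GGLlee=4 GGllEE=2 GGllEe=4 GGllee=2 GgLLEE=2 GgLLEe=4 GgLLee=2 GgLlEE=4 GgLlEe=8 GgLlee=4 GgllEE=2 GgllEe=4 Ggllee=2
GgLlEE hits 4/64; gcd=4; 4÷4/64÷4 = 1/16

P(GgLlEE) = 1/16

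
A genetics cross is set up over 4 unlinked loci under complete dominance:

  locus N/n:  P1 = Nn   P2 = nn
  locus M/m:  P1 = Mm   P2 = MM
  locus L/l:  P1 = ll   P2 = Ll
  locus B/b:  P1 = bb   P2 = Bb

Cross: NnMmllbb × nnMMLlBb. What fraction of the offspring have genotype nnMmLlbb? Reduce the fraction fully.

NnMmllbb gametes: NMlb×4, Nmlb×4, nMlb×4, nmlb×4
nnMMLlBb gametes: nMLB×4, nMLb×4, nMlB×4, nMlb×4
NnMmllbb×nnMMLlBb grid (16·16=256): NnMMLlBb=16 NnMMLlbb=16 NnMMllBb=16 NnMMllbb=16 NnMmLlBb=16 NnMmLlbb=16 NnMmllBb=16 NnMmllbb=16 nnMMLlBb=16 nnMMLlbb=16 nnMMllBb=16 nnMMllbb=16 nnMmLlBb=16 nnMmLlbb=16 nnMmllBb=16 nnMmllbb=16
nnMmLlbb hits 16/256; gcd=16; 16÷16/256÷16 = 1/16

P(nnMmLlbb) = 1/16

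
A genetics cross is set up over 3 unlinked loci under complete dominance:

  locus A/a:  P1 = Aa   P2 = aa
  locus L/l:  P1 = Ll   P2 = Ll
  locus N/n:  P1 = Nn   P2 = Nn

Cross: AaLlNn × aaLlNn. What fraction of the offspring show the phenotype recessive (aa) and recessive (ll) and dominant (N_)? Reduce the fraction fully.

AaLlNn gametes: ALN×1, ALn×1, AlN×1, Aln×1, aLN×1, aLn×1, alN×1, aln×1
aaLlNn gametes: aLN×2, aLn×2, alN×2, aln×2
AaLlNn×aaLlNn grid (8·8=64): AaLLNN=2 AaLLNn=4 AaLLnn=2 AaLlNN=4 AaLlNn=8 AaLlnn=4 AallNN=2 AallNn=4 Aallnn=2 aaLLNN=2 aaLLNn=4 aaLLnn=2 aaLlNN=4 aaLlNn=8 aaLlnn=4 aallNN=2 aallNn=4 aallnn=2
aa ll N_ hits 6/64; gcd=2; 6÷2/64÷2 = 3/32

P(aa ll N_) = 3/32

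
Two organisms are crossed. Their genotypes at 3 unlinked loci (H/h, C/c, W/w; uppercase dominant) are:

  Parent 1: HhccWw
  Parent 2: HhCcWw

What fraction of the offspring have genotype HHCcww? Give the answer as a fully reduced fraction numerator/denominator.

P(HHCcww) = 1/32

HhccWw gametes: HcW×2, Hcw×2, hcW×2, hcw×2
HhCcWw gametes: HCW×1, HCw×1, HcW×1, Hcw×1, hCW×1, hCw×1, hcW×1, hcw×1
HhccWw×HhCcWw grid (8·8=64): HHCcWW=2 HHCcWw=4 HHCcww=2 HHccWW=2 HHccWw=4 HHccww=2 HhCcWW=4 HhCcWw=8 HhCcww=4 HhccWW=4 HhccWw=8 Hhccww=4 hhCcWW=2 hhCcWw=4 hhCcww=2 hhccWW=2 hhccWw=4 hhccww=2
HHCcww hits 2/64; gcd=2; 2÷2/64÷2 = 1/32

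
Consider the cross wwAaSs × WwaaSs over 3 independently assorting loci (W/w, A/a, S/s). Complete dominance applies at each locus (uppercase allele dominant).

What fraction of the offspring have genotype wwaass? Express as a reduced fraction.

P(wwaass) = 1/16

wwAaSs gametes: wAS×2, wAs×2, waS×2, was×2
WwaaSs gametes: WaS×2, Was×2, waS×2, was×2
wwAaSs×WwaaSs grid (8·8=64): WwAaSS=4 WwAaSs=8 WwAass=4 WwaaSS=4 WwaaSs=8 Wwaass=4 wwAaSS=4 wwAaSs=8 wwAass=4 wwaaSS=4 wwaaSs=8 wwaass=4
wwaass hits 4/64; gcd=4; 4÷4/64÷4 = 1/16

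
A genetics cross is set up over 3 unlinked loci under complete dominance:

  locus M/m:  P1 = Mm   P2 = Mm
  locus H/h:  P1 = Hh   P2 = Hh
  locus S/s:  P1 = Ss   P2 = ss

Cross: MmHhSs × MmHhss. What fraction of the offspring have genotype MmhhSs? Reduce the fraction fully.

P(MmhhSs) = 1/16

MmHhSs gametes: MHS×1, MHs×1, MhS×1, Mhs×1, mHS×1, mHs×1, mhS×1, mhs×1
MmHhss gametes: MHs×2, Mhs×2, mHs×2, mhs×2
MmHhSs×MmHhss grid (8·8=64): MMHHSs=2 MMHHss=2 MMHhSs=4 MMHhss=4 MMhhSs=2 MMhhss=2 MmHHSs=4 MmHHss=4 MmHhSs=8 MmHhss=8 MmhhSs=4 Mmhhss=4 mmHHSs=2 mmHHss=2 mmHhSs=4 mmHhss=4 mmhhSs=2 mmhhss=2
MmhhSs hits 4/64; gcd=4; 4÷4/64÷4 = 1/16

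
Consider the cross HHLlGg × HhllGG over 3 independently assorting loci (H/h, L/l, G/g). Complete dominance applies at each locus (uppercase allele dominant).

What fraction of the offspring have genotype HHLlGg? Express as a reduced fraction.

HHLlGg gametes: HLG×2, HLg×2, HlG×2, Hlg×2
HhllGG gametes: HlG×4, hlG×4
HHLlGg×HhllGG grid (8·8=64): HHLlGG=8 HHLlGg=8 HHllGG=8 HHllGg=8 HhLlGG=8 HhLlGg=8 HhllGG=8 HhllGg=8
HHLlGg hits 8/64; gcd=8; 8÷8/64÷8 = 1/8

P(HHLlGg) = 1/8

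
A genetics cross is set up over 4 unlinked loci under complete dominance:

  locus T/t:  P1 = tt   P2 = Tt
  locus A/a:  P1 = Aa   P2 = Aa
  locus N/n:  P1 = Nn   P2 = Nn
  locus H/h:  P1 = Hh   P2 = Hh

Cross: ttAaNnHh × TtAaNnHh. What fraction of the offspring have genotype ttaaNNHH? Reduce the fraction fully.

P(ttaaNNHH) = 1/128

ttAaNnHh gametes: tANH×2, tANh×2, tAnH×2, tAnh×2, taNH×2, taNh×2, tanH×2, tanh×2
TtAaNnHh gametes: TANH×1, TANh×1, TAnH×1, TAnh×1, TaNH×1, TaNh×1, TanH×1, Tanh×1, tANH×1, tANh×1, tAnH×1, tAnh×1, taNH×1, taNh×1, tanH×1, tanh×1
ttAaNnHh×TtAaNnHh grid (16·16=256): TtAANNHH=2 TtAANNHh=4 TtAANNhh=2 TtAANnHH=4 TtAANnHh=8 TtAANnhh=4 TtAAnnHH=2 TtAAnnHh=4 TtAAnnhh=2 TtAaNNHH=4 TtAaNNHh=8 TtAaNNhh=4 TtAaNnHH=8 TtAaNnHh=16 TtAaNnhh=8 TtAannHH=4 TtAannHh=8 TtAannhh=4 TtaaNNHH=2 TtaaNNHh=4 TtaaNNhh=2 TtaaNnHH=4 TtaaNnHh=8 TtaaNnhh=4 TtaannHH=2 TtaannHh=4 Ttaannhh=2 ttAANNHH=2 ttAANNHh=4 ttAANNhh=2 ttAANnHH=4 ttAANnHh=8 ttAANnhh=4 ttAAnnHH=2 ttAAnnHh=4 ttAAnnhh=2 ttAaNNHH=4 ttAaNNHh=8 ttAaNNhh=4 ttAaNnHH=8 ttAaNnHh=16 ttAaNnhh=8 ttAannHH=4 ttAannHh=8 ttAannhh=4 ttaaNNHH=2 ttaaNNHh=4 ttaaNNhh=2 ttaaNnHH=4 ttaaNnHh=8 ttaaNnhh=4 ttaannHH=2 ttaannHh=4 ttaannhh=2
ttaaNNHH hits 2/256; gcd=2; 2÷2/256÷2 = 1/128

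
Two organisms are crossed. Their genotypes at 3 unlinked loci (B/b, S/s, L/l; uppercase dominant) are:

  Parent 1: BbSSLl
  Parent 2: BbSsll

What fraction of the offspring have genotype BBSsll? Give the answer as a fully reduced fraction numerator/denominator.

P(BBSsll) = 1/16

BbSSLl gametes: BSL×2, BSl×2, bSL×2, bSl×2
BbSsll gametes: BSl×2, Bsl×2, bSl×2, bsl×2
BbSSLl×BbSsll grid (8·8=64): BBSSLl=4 BBSSll=4 BBSsLl=4 BBSsll=4 BbSSLl=8 BbSSll=8 BbSsLl=8 BbSsll=8 bbSSLl=4 bbSSll=4 bbSsLl=4 bbSsll=4
BBSsll hits 4/64; gcd=4; 4÷4/64÷4 = 1/16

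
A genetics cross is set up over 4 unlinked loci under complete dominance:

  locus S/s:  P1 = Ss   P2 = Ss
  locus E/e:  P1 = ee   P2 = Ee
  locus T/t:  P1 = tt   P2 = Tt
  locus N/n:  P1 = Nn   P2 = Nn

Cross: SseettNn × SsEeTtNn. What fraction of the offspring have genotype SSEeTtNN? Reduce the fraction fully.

SseettNn gametes: SetN×4, Setn×4, setN×4, setn×4
SsEeTtNn gametes: SETN×1, SETn×1, SEtN×1, SEtn×1, SeTN×1, SeTn×1, SetN×1, Setn×1, sETN×1, sETn×1, sEtN×1, sEtn×1, seTN×1, seTn×1, setN×1, setn×1
SseettNn×SsEeTtNn grid (16·16=256): SSEeTtNN=4 SSEeTtNn=8 SSEeTtnn=4 SSEettNN=4 SSEettNn=8 SSEettnn=4 SSeeTtNN=4 SSeeTtNn=8 SSeeTtnn=4 SSeettNN=4 SSeettNn=8 SSeettnn=4 SsEeTtNN=8 SsEeTtNn=16 SsEeTtnn=8 SsEettNN=8 SsEettNn=16 SsEettnn=8 SseeTtNN=8 SseeTtNn=16 SseeTtnn=8 SseettNN=8 SseettNn=16 Sseettnn=8 ssEeTtNN=4 ssEeTtNn=8 ssEeTtnn=4 ssEettNN=4 ssEettNn=8 ssEettnn=4 sseeTtNN=4 sseeTtNn=8 sseeTtnn=4 sseettNN=4 sseettNn=8 sseettnn=4
SSEeTtNN hits 4/256; gcd=4; 4÷4/256÷4 = 1/64

P(SSEeTtNN) = 1/64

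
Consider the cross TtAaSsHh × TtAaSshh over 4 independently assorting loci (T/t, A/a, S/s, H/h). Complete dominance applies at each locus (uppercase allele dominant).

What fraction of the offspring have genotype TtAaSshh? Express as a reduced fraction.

P(TtAaSshh) = 1/16

TtAaSsHh gametes: TASH×1, TASh×1, TAsH×1, TAsh×1, TaSH×1, TaSh×1, TasH×1, Tash×1, tASH×1, tASh×1, tAsH×1, tAsh×1, taSH×1, taSh×1, tasH×1, tash×1
TtAaSshh gametes: TASh×2, TAsh×2, TaSh×2, Tash×2, tASh×2, tAsh×2, taSh×2, tash×2
TtAaSsHh×TtAaSshh grid (16·16=256): TTAASSHh=2 TTAASShh=2 TTAASsHh=4 TTAASshh=4 TTAAssHh=2 TTAAsshh=2 TTAaSSHh=4 TTAaSShh=4 TTAaSsHh=8 TTAaSshh=8 TTAassHh=4 TTAasshh=4 TTaaSSHh=2 TTaaSShh=2 TTaaSsHh=4 TTaaSshh=4 TTaassHh=2 TTaasshh=2 TtAASSHh=4 TtAASShh=4 TtAASsHh=8 TtAASshh=8 TtAAssHh=4 TtAAsshh=4 TtAaSSHh=8 TtAaSShh=8 TtAaSsHh=16 TtAaSshh=16 TtAassHh=8 TtAasshh=8 TtaaSSHh=4 TtaaSShh=4 TtaaSsHh=8 TtaaSshh=8 TtaassHh=4 Ttaasshh=4 ttAASSHh=2 ttAASShh=2 ttAASsHh=4 ttAASshh=4 ttAAssHh=2 ttAAsshh=2 ttAaSSHh=4 ttAaSShh=4 ttAaSsHh=8 ttAaSshh=8 ttAassHh=4 ttAasshh=4 ttaaSSHh=2 ttaaSShh=2 ttaaSsHh=4 ttaaSshh=4 ttaassHh=2 ttaasshh=2
TtAaSshh hits 16/256; gcd=16; 16÷16/256÷16 = 1/16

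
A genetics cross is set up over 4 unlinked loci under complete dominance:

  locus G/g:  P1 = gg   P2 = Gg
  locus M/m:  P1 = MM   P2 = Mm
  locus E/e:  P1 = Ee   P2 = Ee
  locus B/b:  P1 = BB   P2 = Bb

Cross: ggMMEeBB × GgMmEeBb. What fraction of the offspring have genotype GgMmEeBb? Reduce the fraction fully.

P(GgMmEeBb) = 1/16

ggMMEeBB gametes: gMEB×8, gMeB×8
GgMmEeBb gametes: GMEB×1, GMEb×1, GMeB×1, GMeb×1, GmEB×1, GmEb×1, GmeB×1, Gmeb×1, gMEB×1, gMEb×1, gMeB×1, gMeb×1, gmEB×1, gmEb×1, gmeB×1, gmeb×1
ggMMEeBB×GgMmEeBb grid (16·16=256): GgMMEEBB=8 GgMMEEBb=8 GgMMEeBB=16 GgMMEeBb=16 GgMMeeBB=8 GgMMeeBb=8 GgMmEEBB=8 GgMmEEBb=8 GgMmEeBB=16 GgMmEeBb=16 GgMmeeBB=8 GgMmeeBb=8 ggMMEEBB=8 ggMMEEBb=8 ggMMEeBB=16 ggMMEeBb=16 ggMMeeBB=8 ggMMeeBb=8 ggMmEEBB=8 ggMmEEBb=8 ggMmEeBB=16 ggMmEeBb=16 ggMmeeBB=8 ggMmeeBb=8
GgMmEeBb hits 16/256; gcd=16; 16÷16/256÷16 = 1/16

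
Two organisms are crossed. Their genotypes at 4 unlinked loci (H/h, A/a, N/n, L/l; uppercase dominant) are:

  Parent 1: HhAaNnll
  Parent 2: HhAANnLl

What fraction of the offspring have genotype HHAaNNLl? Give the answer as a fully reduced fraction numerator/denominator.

HhAaNnll gametes: HANl×2, HAnl×2, HaNl×2, Hanl×2, hANl×2, hAnl×2, haNl×2, hanl×2
HhAANnLl gametes: HANL×2, HANl×2, HAnL×2, HAnl×2, hANL×2, hANl×2, hAnL×2, hAnl×2
HhAaNnll×HhAANnLl grid (16·16=256): HHAANNLl=4 HHAANNll=4 HHAANnLl=8 HHAANnll=8 HHAAnnLl=4 HHAAnnll=4 HHAaNNLl=4 HHAaNNll=4 HHAaNnLl=8 HHAaNnll=8 HHAannLl=4 HHAannll=4 HhAANNLl=8 HhAANNll=8 HhAANnLl=16 HhAANnll=16 HhAAnnLl=8 HhAAnnll=8 HhAaNNLl=8 HhAaNNll=8 HhAaNnLl=16 HhAaNnll=16 HhAannLl=8 HhAannll=8 hhAANNLl=4 hhAANNll=4 hhAANnLl=8 hhAANnll=8 hhAAnnLl=4 hhAAnnll=4 hhAaNNLl=4 hhAaNNll=4 hhAaNnLl=8 hhAaNnll=8 hhAannLl=4 hhAannll=4
HHAaNNLl hits 4/256; gcd=4; 4÷4/256÷4 = 1/64

P(HHAaNNLl) = 1/64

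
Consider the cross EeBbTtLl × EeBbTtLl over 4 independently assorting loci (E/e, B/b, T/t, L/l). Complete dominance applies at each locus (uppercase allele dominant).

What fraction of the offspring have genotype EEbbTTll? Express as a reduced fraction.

EeBbTtLl gametes: EBTL×1, EBTl×1, EBtL×1, EBtl×1, EbTL×1, EbTl×1, EbtL×1, Ebtl×1, eBTL×1, eBTl×1, eBtL×1, eBtl×1, ebTL×1, ebTl×1, ebtL×1, ebtl×1
EeBbTtLl gametes: EBTL×1, EBTl×1, EBtL×1, EBtl×1, EbTL×1, EbTl×1, EbtL×1, Ebtl×1, eBTL×1, eBTl×1, eBtL×1, eBtl×1, ebTL×1, ebTl×1, ebtL×1, ebtl×1
EeBbTtLl×EeBbTtLl grid (16·16=256): EEBBTTLL=1 EEBBTTLl=2 EEBBTTll=1 EEBBTtLL=2 EEBBTtLl=4 EEBBTtll=2 EEBBttLL=1 EEBBttLl=2 EEBBttll=1 EEBbTTLL=2 EEBbTTLl=4 EEBbTTll=2 EEBbTtLL=4 EEBbTtLl=8 EEBbTtll=4 EEBbttLL=2 EEBbttLl=4 EEBbttll=2 EEbbTTLL=1 EEbbTTLl=2 EEbbTTll=1 EEbbTtLL=2 EEbbTtLl=4 EEbbTtll=2 EEbbttLL=1 EEbbttLl=2 EEbbttll=1 EeBBTTLL=2 EeBBTTLl=4 EeBBTTll=2 EeBBTtLL=4 EeBBTtLl=8 EeBBTtll=4 EeBBttLL=2 EeBBttLl=4 EeBBttll=2 EeBbTTLL=4 EeBbTTLl=8 EeBbTTll=4 EeBbTtLL=8 EeBbTtLl=16 EeBbTtll=8 EeBbttLL=4 EeBbttLl=8 EeBbttll=4 EebbTTLL=2 EebbTTLl=4 EebbTTll=2 EebbTtLL=4 EebbTtLl=8 EebbTtll=4 EebbttLL=2 EebbttLl=4 Eebbttll=2 eeBBTTLL=1 eeBBTTLl=2 eeBBTTll=1 eeBBTtLL=2 eeBBTtLl=4 eeBBTtll=2 eeBBttLL=1 eeBBttLl=2 eeBBttll=1 eeBbTTLL=2 eeBbTTLl=4 eeBbTTll=2 eeBbTtLL=4 eeBbTtLl=8 eeBbTtll=4 eeBbttLL=2 eeBbttLl=4 eeBbttll=2 eebbTTLL=1 eebbTTLl=2 eebbTTll=1 eebbTtLL=2 eebbTtLl=4 eebbTtll=2 eebbttLL=1 eebbttLl=2 eebbttll=1
EEbbTTll hits 1/256; gcd=1; 1÷1/256÷1 = 1/256

P(EEbbTTll) = 1/256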